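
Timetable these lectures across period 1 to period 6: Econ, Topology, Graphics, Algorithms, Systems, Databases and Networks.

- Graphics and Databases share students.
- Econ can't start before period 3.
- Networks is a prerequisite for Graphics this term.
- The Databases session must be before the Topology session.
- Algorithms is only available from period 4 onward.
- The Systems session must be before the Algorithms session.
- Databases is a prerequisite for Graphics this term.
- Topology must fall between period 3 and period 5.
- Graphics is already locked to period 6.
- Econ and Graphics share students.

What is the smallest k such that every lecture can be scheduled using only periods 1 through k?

The precedence chain requires at least 2 distinct periods.
Graphics can't be placed before period 6, so the schedule must run through at least period 6.
6 works (last occupied period: period 6): for example Systems -> period 1; Topology -> period 3; Networks -> period 1; Algorithms -> period 4; Econ -> period 3; Databases -> period 1; Graphics -> period 6.

6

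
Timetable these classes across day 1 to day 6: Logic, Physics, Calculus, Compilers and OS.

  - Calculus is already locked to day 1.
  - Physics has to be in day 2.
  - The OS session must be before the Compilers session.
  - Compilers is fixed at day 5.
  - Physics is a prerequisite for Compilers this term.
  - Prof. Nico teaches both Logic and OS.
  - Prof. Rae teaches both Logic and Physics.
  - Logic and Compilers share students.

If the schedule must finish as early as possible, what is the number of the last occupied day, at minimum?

day 5

The precedence chain requires at least 2 distinct days.
Compilers can't be placed before day 5, so the schedule must run through at least day 5.
5 works (last occupied day: day 5): for example Physics in day 2, Compilers in day 5, OS in day 1, Logic in day 3, Calculus in day 1.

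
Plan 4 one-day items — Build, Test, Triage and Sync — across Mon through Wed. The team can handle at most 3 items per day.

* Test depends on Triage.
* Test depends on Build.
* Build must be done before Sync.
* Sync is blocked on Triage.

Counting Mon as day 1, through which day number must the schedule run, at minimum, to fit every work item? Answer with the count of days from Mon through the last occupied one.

2 days

The precedence chain requires at least 2 distinct days.
With at most 3 per day and 4 work items, at least 2 days are needed.
2 works (last occupied day: Tue): for example Sync -> Tue; Build -> Mon; Test -> Tue; Triage -> Mon.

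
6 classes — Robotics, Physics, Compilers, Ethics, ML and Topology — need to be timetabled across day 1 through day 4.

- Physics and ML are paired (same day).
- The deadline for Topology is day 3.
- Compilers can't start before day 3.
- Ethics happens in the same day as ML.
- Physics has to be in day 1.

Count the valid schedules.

Splitting on Robotics: it can be day 1 (6), day 2 (6), day 3 (6), day 4 (6). Listing each branch's schedules as (Physics, Compilers, Ethics, ML, Topology) by day number:
Robotics=day 1: (1,3,1,1,1) (1,3,1,1,2) (1,3,1,1,3) (1,4,1,1,1) (1,4,1,1,2) (1,4,1,1,3) — 6.
Robotics=day 2: (1,3,1,1,1) (1,3,1,1,2) (1,3,1,1,3) (1,4,1,1,1) (1,4,1,1,2) (1,4,1,1,3) — 6.
Robotics=day 3: (1,3,1,1,1) (1,3,1,1,2) (1,3,1,1,3) (1,4,1,1,1) (1,4,1,1,2) (1,4,1,1,3) — 6.
Robotics=day 4: (1,3,1,1,1) (1,3,1,1,2) (1,3,1,1,3) (1,4,1,1,1) (1,4,1,1,2) (1,4,1,1,3) — 6.
Summing: 6 + 6 + 6 + 6 = 24.

24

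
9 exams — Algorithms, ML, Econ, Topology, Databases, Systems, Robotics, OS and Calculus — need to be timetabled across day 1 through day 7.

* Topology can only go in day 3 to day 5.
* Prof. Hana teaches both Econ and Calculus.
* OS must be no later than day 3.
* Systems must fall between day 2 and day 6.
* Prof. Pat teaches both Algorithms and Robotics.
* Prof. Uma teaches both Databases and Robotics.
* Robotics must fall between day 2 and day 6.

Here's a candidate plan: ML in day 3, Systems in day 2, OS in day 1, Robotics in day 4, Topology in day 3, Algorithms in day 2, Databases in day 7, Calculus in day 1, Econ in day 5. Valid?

Valid

Prof. Hana teaches both Econ and Calculus — holds.
OS must be no later than day 3 — holds.
Topology can only go in day 3 to day 5 — holds.
Prof. Uma teaches both Databases and Robotics — holds.
Systems must fall between day 2 and day 6 — holds.
Prof. Pat teaches both Algorithms and Robotics — holds.
Robotics must fall between day 2 and day 6 — holds.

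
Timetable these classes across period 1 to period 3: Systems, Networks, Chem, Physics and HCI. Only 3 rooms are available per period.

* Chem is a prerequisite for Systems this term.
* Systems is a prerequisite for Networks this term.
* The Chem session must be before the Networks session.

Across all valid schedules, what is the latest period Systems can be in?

period 2

Precedence pushes Systems to at least period 2; downstream work caps Systems at period 2.
Systems at period 2 is achievable: Systems in period 2, HCI in period 1, Networks in period 3, Chem in period 1, Physics in period 1.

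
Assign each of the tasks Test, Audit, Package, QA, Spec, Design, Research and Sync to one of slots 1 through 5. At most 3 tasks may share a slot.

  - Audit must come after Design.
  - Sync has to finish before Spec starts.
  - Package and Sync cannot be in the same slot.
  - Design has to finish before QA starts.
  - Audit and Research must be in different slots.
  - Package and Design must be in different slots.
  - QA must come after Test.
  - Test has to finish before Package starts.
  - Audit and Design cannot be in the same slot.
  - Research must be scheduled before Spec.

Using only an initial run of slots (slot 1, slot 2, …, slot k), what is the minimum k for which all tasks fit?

3

The precedence chain requires at least 2 distinct slots.
With at most 3 per slot and 8 tasks, at least 3 slots are needed.
3 works (last occupied slot: 3): for example Sync=2; QA=2; Research=1; Package=3; Audit=2; Test=1; Spec=3; Design=1.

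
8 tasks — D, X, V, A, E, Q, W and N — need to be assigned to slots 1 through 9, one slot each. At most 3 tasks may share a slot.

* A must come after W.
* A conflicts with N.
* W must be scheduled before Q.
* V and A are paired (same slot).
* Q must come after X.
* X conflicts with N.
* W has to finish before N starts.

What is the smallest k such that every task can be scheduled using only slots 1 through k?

3 slots

The precedence chain requires at least 2 distinct slots.
With at most 3 per slot and 8 tasks, at least 3 slots are needed.
3 works (last occupied slot: 3): for example W in 1, V in 2, A in 2, Q in 2, N in 3, D in 1, X in 1, E in 3.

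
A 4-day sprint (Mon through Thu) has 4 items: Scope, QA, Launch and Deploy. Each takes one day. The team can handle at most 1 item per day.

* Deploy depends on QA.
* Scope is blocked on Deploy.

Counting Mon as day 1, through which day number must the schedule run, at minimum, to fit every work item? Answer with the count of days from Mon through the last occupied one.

The precedence chain requires at least 3 distinct days.
With at most 1 per day and 4 work items, at least 4 days are needed.
4 works (last occupied day: Thu): for example Launch=Thu, Scope=Wed, QA=Mon, Deploy=Tue.

4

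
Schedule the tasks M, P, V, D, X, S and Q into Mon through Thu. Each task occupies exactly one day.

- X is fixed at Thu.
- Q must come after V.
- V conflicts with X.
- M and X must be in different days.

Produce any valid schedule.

S in Mon; D in Mon; V in Mon; P in Mon; M in Mon; Q in Tue; X in Thu

Checking: V(Mon) before Q(Tue); V(Mon) != X(Thu); M(Mon) != X(Thu); X=Thu in [Thu,Thu].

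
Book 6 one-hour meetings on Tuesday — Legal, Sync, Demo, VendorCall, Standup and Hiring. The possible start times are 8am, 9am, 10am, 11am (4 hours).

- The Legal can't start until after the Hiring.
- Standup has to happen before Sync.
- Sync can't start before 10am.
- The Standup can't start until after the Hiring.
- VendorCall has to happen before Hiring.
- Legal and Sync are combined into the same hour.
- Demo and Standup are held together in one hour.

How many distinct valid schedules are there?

Enumerating: VendorCall=8am, Hiring=9am, Sync=11am, Legal=11am, Standup=10am, Demo=10am.

1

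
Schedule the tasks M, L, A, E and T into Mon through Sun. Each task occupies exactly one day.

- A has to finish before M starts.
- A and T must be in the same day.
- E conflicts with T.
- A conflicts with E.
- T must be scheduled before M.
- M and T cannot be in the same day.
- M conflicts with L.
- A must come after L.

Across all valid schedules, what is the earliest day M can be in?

Precedence pushes M to at least Wed.
M at Wed is achievable: T in Tue; L in Mon; E in Mon; A in Tue; M in Wed.

Wed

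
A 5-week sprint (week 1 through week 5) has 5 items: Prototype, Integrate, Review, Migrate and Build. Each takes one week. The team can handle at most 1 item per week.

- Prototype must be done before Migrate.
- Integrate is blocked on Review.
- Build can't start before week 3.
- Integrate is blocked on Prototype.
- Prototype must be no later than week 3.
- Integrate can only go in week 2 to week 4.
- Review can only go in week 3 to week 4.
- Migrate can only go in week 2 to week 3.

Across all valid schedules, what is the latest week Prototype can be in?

week 1

Prototype's own window allows nothing later than week 3; downstream work caps Prototype at week 2.
Prototype at week 1 is achievable: Build -> week 5; Migrate -> week 2; Prototype -> week 1; Integrate -> week 4; Review -> week 3.
Nothing later works — the capacity limit rule out every week after week 1.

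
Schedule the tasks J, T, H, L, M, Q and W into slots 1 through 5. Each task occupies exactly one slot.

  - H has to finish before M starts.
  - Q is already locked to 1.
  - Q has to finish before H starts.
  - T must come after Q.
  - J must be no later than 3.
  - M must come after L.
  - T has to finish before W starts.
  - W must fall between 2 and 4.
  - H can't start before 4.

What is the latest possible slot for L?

Downstream work caps L at 4.
L at 4 is achievable: M in 5, W in 3, T in 2, H in 4, L in 4, Q in 1, J in 1.

4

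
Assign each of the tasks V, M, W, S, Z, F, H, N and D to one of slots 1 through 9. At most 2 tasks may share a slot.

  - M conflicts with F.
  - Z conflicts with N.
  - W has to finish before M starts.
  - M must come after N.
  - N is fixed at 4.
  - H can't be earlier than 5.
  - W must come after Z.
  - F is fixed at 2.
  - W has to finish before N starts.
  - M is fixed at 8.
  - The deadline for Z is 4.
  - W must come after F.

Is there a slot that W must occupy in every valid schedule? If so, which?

3

F is fixed at 2 and must come before W, so W is at least 3.
N is fixed at 4 and must come after W, so W is at most 3.
So W must be 3.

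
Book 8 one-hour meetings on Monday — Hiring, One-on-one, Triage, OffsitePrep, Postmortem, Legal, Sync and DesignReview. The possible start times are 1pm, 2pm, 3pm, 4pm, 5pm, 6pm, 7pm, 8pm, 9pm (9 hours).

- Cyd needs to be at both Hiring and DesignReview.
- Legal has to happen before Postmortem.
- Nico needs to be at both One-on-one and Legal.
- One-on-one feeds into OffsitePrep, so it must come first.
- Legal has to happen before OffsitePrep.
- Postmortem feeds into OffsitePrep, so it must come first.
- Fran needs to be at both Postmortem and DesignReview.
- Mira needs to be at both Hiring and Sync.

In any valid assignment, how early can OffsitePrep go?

3pm

Precedence pushes OffsitePrep to at least 3pm.
OffsitePrep at 3pm is achievable: Sync in 2pm, Legal in 1pm, DesignReview in 3pm, Triage in 1pm, Postmortem in 2pm, One-on-one in 2pm, Hiring in 1pm, OffsitePrep in 3pm.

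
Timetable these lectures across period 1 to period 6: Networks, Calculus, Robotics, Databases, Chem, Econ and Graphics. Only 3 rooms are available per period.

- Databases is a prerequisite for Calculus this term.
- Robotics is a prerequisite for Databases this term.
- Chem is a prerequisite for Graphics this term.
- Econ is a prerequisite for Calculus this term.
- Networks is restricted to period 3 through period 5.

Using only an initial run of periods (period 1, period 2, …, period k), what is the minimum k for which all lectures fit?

The precedence chain requires at least 3 distinct periods.
With at most 3 per period and 7 lectures, at least 3 periods are needed.
3 works (last occupied period: period 3): for example Calculus=period 3, Graphics=period 2, Chem=period 1, Networks=period 3, Econ=period 1, Robotics=period 1, Databases=period 2.

3 periods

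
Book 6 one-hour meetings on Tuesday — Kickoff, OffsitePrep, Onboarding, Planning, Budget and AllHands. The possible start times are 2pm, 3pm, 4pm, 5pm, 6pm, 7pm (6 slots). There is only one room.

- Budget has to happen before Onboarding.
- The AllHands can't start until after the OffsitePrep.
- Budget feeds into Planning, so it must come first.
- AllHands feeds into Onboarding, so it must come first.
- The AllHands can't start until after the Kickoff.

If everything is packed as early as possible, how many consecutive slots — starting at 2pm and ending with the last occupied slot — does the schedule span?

The precedence chain requires at least 3 distinct slots.
With at most 1 per slot and 6 meetings, at least 6 slots are needed.
6 works (last occupied slot: 7pm): for example AllHands=4pm; OffsitePrep=3pm; Planning=7pm; Kickoff=2pm; Onboarding=6pm; Budget=5pm.

6 slots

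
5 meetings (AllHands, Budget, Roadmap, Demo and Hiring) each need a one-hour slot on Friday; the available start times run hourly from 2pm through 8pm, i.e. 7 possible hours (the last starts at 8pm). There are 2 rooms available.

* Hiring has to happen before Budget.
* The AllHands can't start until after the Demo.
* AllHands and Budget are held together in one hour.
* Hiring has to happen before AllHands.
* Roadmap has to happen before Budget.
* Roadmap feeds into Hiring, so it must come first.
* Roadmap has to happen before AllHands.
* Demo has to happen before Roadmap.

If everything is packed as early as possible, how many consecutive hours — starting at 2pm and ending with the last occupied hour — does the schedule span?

The precedence chain requires at least 4 distinct hours.
With at most 2 per hour and 5 meetings, at least 3 hours are needed.
4 works (last occupied hour: 5pm): for example AllHands in 5pm, Roadmap in 3pm, Hiring in 4pm, Demo in 2pm, Budget in 5pm.

4 hours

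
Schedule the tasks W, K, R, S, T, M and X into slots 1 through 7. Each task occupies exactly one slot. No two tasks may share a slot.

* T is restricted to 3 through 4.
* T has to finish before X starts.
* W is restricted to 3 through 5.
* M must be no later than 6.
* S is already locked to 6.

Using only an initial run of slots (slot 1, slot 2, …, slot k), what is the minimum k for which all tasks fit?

The precedence chain requires at least 2 distinct slots.
With at most 1 per slot and 7 tasks, at least 7 slots are needed.
S can't be placed before 6, so the schedule must run through at least slot 6.
7 works (last occupied slot: 7): for example R in 7; X in 5; M in 1; W in 4; T in 3; K in 2; S in 6.

7 slots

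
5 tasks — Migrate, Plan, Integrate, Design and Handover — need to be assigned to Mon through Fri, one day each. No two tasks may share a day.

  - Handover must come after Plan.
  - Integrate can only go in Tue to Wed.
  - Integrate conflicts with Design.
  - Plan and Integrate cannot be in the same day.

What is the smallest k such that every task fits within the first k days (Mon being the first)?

The precedence chain requires at least 2 distinct days.
With at most 1 per day and 5 tasks, at least 5 days are needed.
5 works (last occupied day: Fri): for example Design=Fri; Migrate=Thu; Integrate=Tue; Handover=Wed; Plan=Mon.

5 days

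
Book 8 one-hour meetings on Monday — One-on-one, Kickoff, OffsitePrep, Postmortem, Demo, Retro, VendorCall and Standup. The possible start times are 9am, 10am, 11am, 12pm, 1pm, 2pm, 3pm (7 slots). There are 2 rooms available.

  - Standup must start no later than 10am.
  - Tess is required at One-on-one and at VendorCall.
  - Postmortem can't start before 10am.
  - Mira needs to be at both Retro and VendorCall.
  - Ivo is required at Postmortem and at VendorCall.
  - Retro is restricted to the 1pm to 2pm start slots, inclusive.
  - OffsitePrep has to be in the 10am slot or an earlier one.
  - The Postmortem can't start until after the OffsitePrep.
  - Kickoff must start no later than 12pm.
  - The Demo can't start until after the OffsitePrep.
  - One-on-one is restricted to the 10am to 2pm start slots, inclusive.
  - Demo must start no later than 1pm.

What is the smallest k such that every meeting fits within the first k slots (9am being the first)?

5 slots

The precedence chain requires at least 2 distinct slots.
With at most 2 per slot and 8 meetings, at least 4 slots are needed.
Retro can't be placed before 1pm — that is slot 5 counting from 9am — so the schedule must run through at least 5 slots.
5 works (last occupied slot: 1pm): for example Postmortem -> 10am; VendorCall -> 12pm; OffsitePrep -> 9am; Demo -> 11am; Standup -> 9am; Kickoff -> 11am; Retro -> 1pm; One-on-one -> 10am.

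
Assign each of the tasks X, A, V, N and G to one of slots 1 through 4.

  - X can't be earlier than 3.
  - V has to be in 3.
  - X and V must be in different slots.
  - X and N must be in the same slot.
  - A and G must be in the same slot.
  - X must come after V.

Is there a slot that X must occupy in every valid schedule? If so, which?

X's window is 3–4.
V is fixed at 3, and X can't share a slot with V.
So X must be 4.

4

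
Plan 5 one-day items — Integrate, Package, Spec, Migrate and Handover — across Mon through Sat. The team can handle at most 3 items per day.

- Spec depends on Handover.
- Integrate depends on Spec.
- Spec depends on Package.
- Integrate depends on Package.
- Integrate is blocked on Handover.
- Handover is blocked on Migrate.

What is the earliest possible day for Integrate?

Precedence pushes Integrate to at least Thu.
Integrate at Thu is achievable: Migrate=Mon, Handover=Tue, Package=Mon, Integrate=Thu, Spec=Wed.

Thu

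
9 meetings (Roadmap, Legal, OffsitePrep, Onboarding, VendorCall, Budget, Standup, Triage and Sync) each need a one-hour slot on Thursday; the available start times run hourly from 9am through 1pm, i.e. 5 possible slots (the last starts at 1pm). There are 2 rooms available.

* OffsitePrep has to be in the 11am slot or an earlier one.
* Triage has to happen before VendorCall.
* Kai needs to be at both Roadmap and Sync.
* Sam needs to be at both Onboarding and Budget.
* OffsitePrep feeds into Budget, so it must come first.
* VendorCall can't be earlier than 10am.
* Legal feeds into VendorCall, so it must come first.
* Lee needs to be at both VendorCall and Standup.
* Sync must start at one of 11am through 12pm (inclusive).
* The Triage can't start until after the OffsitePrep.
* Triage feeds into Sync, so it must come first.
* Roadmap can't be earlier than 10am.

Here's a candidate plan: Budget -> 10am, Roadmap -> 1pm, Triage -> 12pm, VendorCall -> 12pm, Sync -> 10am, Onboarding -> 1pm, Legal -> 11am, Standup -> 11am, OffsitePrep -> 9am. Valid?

Lee needs to be at both VendorCall and Standup — holds.
OffsitePrep feeds into Budget, so it must come first — holds.
OffsitePrep has to be in the 11am slot or an earlier one — holds.
There are 2 rooms available — holds.
Triage feeds into Sync, so it must come first — violated.
Triage has to happen before VendorCall — violated.
Kai needs to be at both Roadmap and Sync — holds.
Sam needs to be at both Onboarding and Budget — holds.
VendorCall can't be earlier than 10am — holds.
Legal feeds into VendorCall, so it must come first — holds.
Roadmap can't be earlier than 10am — holds.
Sync must start at one of 11am through 12pm (inclusive) — violated.
The Triage can't start until after the OffsitePrep — holds.

No. Triage feeds into Sync, so it must come first is not satisfied.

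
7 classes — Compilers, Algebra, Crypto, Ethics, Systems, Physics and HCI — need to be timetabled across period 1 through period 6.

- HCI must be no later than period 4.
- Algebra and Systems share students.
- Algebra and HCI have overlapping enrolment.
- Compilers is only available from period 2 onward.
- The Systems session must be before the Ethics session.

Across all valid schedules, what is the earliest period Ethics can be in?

period 2

Precedence pushes Ethics to at least period 2.
Ethics at period 2 is achievable: HCI=period 1, Physics=period 1, Ethics=period 2, Crypto=period 1, Algebra=period 2, Compilers=period 2, Systems=period 1.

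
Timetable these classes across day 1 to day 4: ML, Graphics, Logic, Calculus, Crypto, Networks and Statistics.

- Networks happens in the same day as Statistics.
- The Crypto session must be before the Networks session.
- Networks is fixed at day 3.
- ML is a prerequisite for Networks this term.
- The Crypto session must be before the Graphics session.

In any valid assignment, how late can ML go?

day 2

Downstream work caps ML at day 2.
ML at day 2 is achievable: Crypto=day 1, Logic=day 1, Statistics=day 3, Networks=day 3, ML=day 2, Calculus=day 1, Graphics=day 2.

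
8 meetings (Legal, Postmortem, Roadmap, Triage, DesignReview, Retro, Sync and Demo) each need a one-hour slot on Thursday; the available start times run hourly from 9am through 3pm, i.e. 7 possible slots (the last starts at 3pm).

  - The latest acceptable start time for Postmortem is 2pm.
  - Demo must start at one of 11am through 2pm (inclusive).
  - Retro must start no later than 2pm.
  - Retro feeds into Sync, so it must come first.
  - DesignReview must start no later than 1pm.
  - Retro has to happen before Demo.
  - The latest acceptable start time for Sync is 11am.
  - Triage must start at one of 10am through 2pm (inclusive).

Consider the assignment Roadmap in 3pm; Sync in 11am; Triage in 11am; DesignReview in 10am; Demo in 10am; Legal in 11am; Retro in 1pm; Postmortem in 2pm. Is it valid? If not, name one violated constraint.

No. Retro has to happen before Demo is not satisfied.

DesignReview must start no later than 1pm — holds.
The latest acceptable start time for Postmortem is 2pm — holds.
Retro feeds into Sync, so it must come first — violated.
The latest acceptable start time for Sync is 11am — holds.
Demo must start at one of 11am through 2pm (inclusive) — violated.
Retro has to happen before Demo — violated.
Retro must start no later than 2pm — holds.
Triage must start at one of 10am through 2pm (inclusive) — holds.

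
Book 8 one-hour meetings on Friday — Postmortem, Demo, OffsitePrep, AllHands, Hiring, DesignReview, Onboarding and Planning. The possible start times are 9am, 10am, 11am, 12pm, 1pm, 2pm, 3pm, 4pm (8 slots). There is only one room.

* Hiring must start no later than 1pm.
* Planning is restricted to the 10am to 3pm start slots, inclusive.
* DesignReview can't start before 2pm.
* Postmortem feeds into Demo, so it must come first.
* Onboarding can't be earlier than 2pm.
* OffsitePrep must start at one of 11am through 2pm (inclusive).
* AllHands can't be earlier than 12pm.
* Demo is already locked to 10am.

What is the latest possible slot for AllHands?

4pm

AllHands is available from 12pm.
AllHands at 4pm is achievable: DesignReview -> 2pm; AllHands -> 4pm; Onboarding -> 3pm; Demo -> 10am; OffsitePrep -> 11am; Hiring -> 12pm; Planning -> 1pm; Postmortem -> 9am.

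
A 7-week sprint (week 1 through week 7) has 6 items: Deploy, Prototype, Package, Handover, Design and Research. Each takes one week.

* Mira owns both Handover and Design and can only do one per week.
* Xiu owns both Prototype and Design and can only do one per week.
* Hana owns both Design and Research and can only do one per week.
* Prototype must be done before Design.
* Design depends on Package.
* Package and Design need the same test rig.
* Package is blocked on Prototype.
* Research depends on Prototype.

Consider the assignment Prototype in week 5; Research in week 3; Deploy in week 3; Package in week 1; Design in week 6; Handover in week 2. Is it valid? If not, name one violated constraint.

No. Package is blocked on Prototype is not satisfied.

Package and Design need the same test rig — holds.
Hana owns both Design and Research and can only do one per week — holds.
Prototype must be done before Design — holds.
Research depends on Prototype — violated.
Xiu owns both Prototype and Design and can only do one per week — holds.
Design depends on Package — holds.
Mira owns both Handover and Design and can only do one per week — holds.
Package is blocked on Prototype — violated.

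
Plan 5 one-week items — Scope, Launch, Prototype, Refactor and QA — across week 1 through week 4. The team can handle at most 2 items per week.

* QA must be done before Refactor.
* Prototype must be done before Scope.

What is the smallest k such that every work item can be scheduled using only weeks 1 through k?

The precedence chain requires at least 2 distinct weeks.
With at most 2 per week and 5 work items, at least 3 weeks are needed.
3 works (last occupied week: week 3): for example Scope -> week 2; Launch -> week 3; Prototype -> week 1; Refactor -> week 2; QA -> week 1.

3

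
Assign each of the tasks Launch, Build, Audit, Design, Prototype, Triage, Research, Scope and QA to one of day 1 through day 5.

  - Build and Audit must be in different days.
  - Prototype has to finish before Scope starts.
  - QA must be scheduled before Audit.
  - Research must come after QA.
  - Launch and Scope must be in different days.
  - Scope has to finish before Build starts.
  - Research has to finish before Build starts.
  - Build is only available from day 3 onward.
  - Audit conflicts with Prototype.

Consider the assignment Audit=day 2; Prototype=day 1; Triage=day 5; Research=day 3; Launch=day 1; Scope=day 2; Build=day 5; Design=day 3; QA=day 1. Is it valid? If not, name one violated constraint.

Yes, all constraints hold

Prototype has to finish before Scope starts — holds.
Research has to finish before Build starts — holds.
Build is only available from day 3 onward — holds.
Research must come after QA — holds.
Audit conflicts with Prototype — holds.
Launch and Scope must be in different days — holds.
Scope has to finish before Build starts — holds.
Build and Audit must be in different days — holds.
QA must be scheduled before Audit — holds.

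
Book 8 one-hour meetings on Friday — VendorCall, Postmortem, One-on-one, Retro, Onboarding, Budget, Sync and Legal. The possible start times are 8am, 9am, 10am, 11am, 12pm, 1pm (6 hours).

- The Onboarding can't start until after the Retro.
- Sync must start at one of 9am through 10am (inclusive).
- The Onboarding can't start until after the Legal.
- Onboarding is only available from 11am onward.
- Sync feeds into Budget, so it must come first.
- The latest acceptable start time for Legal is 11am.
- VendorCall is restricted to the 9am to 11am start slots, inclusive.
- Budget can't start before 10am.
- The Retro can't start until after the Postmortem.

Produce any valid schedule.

Budget=10am; Postmortem=8am; Retro=9am; Legal=8am; Sync=9am; Onboarding=11am; VendorCall=9am; One-on-one=8am

Checking: Sync(9am) before Budget(10am); Retro(9am) before Onboarding(11am); Postmortem(8am) before Retro(9am); Legal(8am) before Onboarding(11am); VendorCall=9am in [9am,11am]; Budget=10am in [10am,1pm]; Legal=8am in [8am,11am]; Sync=9am in [9am,10am]; Onboarding=11am in [11am,1pm].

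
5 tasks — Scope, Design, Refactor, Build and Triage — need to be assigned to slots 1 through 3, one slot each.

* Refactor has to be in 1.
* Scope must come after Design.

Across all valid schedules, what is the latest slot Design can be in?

2

Downstream work caps Design at 2.
Design at 2 is achievable: Refactor -> 1, Design -> 2, Build -> 1, Triage -> 1, Scope -> 3.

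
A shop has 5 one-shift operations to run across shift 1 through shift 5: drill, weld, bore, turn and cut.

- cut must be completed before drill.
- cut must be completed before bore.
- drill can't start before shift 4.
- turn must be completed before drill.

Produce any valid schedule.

drill=shift 4, weld=shift 1, turn=shift 1, bore=shift 2, cut=shift 1

Checking: cut(shift 1) before bore(shift 2); turn(shift 1) before drill(shift 4); cut(shift 1) before drill(shift 4); drill=shift 4 in [shift 4,shift 5].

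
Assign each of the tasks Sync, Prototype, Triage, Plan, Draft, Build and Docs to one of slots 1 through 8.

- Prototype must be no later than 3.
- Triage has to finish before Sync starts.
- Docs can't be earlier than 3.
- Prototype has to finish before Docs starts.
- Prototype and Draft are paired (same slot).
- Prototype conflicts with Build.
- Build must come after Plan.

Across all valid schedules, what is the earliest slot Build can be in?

2

Precedence pushes Build to at least 2.
Build at 2 is achievable: Docs -> 3, Plan -> 1, Draft -> 1, Sync -> 2, Triage -> 1, Prototype -> 1, Build -> 2.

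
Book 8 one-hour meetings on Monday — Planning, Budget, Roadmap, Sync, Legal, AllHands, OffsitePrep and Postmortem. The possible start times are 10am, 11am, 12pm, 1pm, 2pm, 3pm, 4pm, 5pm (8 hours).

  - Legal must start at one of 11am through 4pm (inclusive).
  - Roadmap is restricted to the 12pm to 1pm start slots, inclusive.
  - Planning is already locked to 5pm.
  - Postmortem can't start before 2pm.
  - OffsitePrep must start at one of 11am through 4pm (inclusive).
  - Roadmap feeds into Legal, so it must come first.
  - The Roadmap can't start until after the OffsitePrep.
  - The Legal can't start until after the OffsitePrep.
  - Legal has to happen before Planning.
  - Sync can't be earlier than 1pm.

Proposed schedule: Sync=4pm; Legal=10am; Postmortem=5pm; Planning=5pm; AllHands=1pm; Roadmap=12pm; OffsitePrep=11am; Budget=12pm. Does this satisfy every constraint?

Legal must start at one of 11am through 4pm (inclusive) — violated.
The Legal can't start until after the OffsitePrep — violated.
Planning is already locked to 5pm — holds.
Postmortem can't start before 2pm — holds.
Roadmap feeds into Legal, so it must come first — violated.
OffsitePrep must start at one of 11am through 4pm (inclusive) — holds.
Legal has to happen before Planning — holds.
Roadmap is restricted to the 12pm to 1pm start slots, inclusive — holds.
Sync can't be earlier than 1pm — holds.
The Roadmap can't start until after the OffsitePrep — holds.

No. Legal must start at one of 11am through 4pm (inclusive) is not satisfied.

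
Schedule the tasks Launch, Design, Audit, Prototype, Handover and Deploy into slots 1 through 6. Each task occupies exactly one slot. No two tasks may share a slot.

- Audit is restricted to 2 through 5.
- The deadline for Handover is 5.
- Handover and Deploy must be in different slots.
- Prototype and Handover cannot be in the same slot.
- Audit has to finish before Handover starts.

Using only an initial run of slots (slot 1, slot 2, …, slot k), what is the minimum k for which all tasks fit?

The precedence chain requires at least 2 distinct slots.
With at most 1 per slot and 6 tasks, at least 6 slots are needed.
Propagating the time windows through the other constraints, Handover can't land before 3, so the schedule must run through at least slot 3.
6 works (last occupied slot: 6): for example Launch=1; Design=4; Handover=3; Audit=2; Deploy=6; Prototype=5.

6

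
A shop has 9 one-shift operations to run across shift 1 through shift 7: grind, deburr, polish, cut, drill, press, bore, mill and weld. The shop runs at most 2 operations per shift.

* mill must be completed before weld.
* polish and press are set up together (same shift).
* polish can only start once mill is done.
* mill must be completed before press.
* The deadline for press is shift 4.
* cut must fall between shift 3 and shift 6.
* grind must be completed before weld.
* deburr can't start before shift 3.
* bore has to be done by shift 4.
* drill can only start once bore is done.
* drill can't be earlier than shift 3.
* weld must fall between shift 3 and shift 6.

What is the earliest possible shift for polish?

shift 2

Precedence pushes polish to at least shift 2; polish must be in the same shift as press, which can't be after shift 4, so polish is at most shift 4.
polish at shift 2 is achievable: drill=shift 4; weld=shift 3; grind=shift 1; cut=shift 4; polish=shift 2; bore=shift 3; deburr=shift 5; press=shift 2; mill=shift 1.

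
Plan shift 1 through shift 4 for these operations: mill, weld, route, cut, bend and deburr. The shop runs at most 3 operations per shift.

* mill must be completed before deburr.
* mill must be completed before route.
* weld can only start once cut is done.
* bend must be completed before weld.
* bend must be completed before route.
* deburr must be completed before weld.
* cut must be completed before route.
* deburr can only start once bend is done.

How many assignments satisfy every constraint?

32

Splitting on mill: it can be shift 1 (22), shift 2 (10). Listing each branch's schedules as (weld, route, cut, bend, deburr) by shift number:
mill=shift 1: (3,2,1,1,2) (3,3,1,1,2) (3,3,2,1,2) (3,4,1,1,2) (3,4,2,1,2) (4,2,1,1,2) (4,2,1,1,3) (4,3,1,1,2) (4,3,1,1,3) (4,3,1,2,3) (4,3,2,1,2) (4,3,2,1,3) (4,3,2,2,3) (4,4,1,1,2) (4,4,1,1,3) (4,4,1,2,3) (4,4,2,1,2) (4,4,2,1,3) (4,4,2,2,3) (4,4,3,1,2) (4,4,3,1,3) (4,4,3,2,3) — 22.
mill=shift 2: (4,3,1,1,3) (4,3,1,2,3) (4,3,2,1,3) (4,3,2,2,3) (4,4,1,1,3) (4,4,1,2,3) (4,4,2,1,3) (4,4,2,2,3) (4,4,3,1,3) (4,4,3,2,3) — 10.
Summing: 22 + 10 = 32.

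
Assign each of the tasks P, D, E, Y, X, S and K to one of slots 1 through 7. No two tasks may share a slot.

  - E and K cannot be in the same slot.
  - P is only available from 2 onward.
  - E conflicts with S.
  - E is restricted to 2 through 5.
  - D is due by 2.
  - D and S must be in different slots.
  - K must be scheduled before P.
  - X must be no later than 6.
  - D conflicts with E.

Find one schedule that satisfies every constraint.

Y -> 6; E -> 2; P -> 4; D -> 1; S -> 7; X -> 5; K -> 3

Checking: K(3) before P(4); D(1) != E(2); D(1) != S(7); E(2) != K(3); E(2) != S(7); D=1 in [1,2]; P=4 in [2,7]; E=2 in [2,5]; X=5 in [1,6]; max 1 per slot (cap 1).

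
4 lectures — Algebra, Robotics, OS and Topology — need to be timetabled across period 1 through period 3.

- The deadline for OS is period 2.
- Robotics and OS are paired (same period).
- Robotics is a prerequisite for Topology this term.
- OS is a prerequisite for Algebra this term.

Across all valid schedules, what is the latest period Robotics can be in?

Downstream work caps Robotics at period 2.
Robotics at period 2 is achievable: OS in period 2, Topology in period 3, Algebra in period 3, Robotics in period 2.

period 2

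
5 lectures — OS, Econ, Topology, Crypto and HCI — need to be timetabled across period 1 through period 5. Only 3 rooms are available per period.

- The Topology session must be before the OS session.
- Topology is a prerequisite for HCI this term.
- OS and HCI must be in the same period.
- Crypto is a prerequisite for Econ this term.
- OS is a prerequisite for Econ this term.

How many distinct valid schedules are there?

35

Splitting on OS: it can be period 2 (9), period 3 (14), period 4 (12). Listing each branch's schedules as (Econ, Topology, Crypto, HCI) by period number:
OS=period 2: (3,1,1,2) (3,1,2,2) (4,1,1,2) (4,1,2,2) (4,1,3,2) (5,1,1,2) (5,1,2,2) (5,1,3,2) (5,1,4,2) — 9.
OS=period 3: (4,1,1,3) (4,1,2,3) (4,1,3,3) (4,2,1,3) (4,2,2,3) (4,2,3,3) (5,1,1,3) (5,1,2,3) (5,1,3,3) (5,1,4,3) (5,2,1,3) (5,2,2,3) (5,2,3,3) (5,2,4,3) — 14.
OS=period 4: (5,1,1,4) (5,1,2,4) (5,1,3,4) (5,1,4,4) (5,2,1,4) (5,2,2,4) (5,2,3,4) (5,2,4,4) (5,3,1,4) (5,3,2,4) (5,3,3,4) (5,3,4,4) — 12.
Summing: 9 + 14 + 12 = 35.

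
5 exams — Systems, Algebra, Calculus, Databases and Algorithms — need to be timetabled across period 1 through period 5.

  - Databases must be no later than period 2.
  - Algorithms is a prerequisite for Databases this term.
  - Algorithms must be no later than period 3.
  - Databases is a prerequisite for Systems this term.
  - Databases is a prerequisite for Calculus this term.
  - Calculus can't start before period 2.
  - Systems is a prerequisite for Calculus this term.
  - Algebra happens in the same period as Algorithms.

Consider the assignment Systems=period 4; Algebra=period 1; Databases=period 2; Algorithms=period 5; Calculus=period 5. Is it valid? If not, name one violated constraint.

Invalid. Algebra happens in the same period as Algorithms.

Algorithms must be no later than period 3 — violated.
Systems is a prerequisite for Calculus this term — holds.
Calculus can't start before period 2 — holds.
Databases is a prerequisite for Systems this term — holds.
Databases must be no later than period 2 — holds.
Algorithms is a prerequisite for Databases this term — violated.
Databases is a prerequisite for Calculus this term — holds.
Algebra happens in the same period as Algorithms — violated.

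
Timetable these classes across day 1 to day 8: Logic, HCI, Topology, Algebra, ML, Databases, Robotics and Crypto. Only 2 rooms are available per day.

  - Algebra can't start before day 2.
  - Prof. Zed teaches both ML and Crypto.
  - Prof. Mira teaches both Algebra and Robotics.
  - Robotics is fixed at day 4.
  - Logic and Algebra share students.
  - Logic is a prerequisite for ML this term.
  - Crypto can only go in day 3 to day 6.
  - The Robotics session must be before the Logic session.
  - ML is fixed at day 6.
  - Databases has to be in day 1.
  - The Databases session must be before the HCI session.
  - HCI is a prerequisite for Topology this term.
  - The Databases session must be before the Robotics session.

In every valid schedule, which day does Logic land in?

Robotics is fixed at day 4 and must come before Logic, so Logic is at least day 5.
ML is fixed at day 6 and must come after Logic, so Logic is at most day 5.
So Logic must be day 5.

day 5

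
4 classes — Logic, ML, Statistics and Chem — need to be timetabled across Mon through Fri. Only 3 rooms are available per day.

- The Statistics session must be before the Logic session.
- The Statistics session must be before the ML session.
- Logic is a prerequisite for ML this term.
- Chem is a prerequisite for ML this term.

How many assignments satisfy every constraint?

Splitting on Logic: it can be Tue (9), Wed (14), Thu (12). Listing each branch's schedules as (ML, Statistics, Chem):
Logic=Tue: (Wed,Mon,Mon) (Wed,Mon,Tue) (Thu,Mon,Mon) (Thu,Mon,Tue) (Thu,Mon,Wed) (Fri,Mon,Mon) (Fri,Mon,Tue) (Fri,Mon,Wed) (Fri,Mon,Thu) — 9.
Logic=Wed: (Thu,Mon,Mon) (Thu,Mon,Tue) (Thu,Mon,Wed) (Thu,Tue,Mon) (Thu,Tue,Tue) (Thu,Tue,Wed) (Fri,Mon,Mon) (Fri,Mon,Tue) (Fri,Mon,Wed) (Fri,Mon,Thu) (Fri,Tue,Mon) (Fri,Tue,Tue) (Fri,Tue,Wed) (Fri,Tue,Thu) — 14.
Logic=Thu: (Fri,Mon,Mon) (Fri,Mon,Tue) (Fri,Mon,Wed) (Fri,Mon,Thu) (Fri,Tue,Mon) (Fri,Tue,Tue) (Fri,Tue,Wed) (Fri,Tue,Thu) (Fri,Wed,Mon) (Fri,Wed,Tue) (Fri,Wed,Wed) (Fri,Wed,Thu) — 12.
Summing: 9 + 14 + 12 = 35.

35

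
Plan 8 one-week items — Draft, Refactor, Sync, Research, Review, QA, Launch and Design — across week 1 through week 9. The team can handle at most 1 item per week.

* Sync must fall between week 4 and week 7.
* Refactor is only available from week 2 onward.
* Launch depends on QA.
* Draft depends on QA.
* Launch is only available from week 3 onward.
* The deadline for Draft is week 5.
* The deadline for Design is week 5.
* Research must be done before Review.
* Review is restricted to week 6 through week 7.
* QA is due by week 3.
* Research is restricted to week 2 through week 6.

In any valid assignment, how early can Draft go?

Precedence pushes Draft to at least week 2; Draft's own window allows nothing later than week 5.
Draft at week 2 is achievable: Refactor=week 8, QA=week 1, Launch=week 7, Design=week 5, Sync=week 4, Draft=week 2, Research=week 3, Review=week 6.

week 2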